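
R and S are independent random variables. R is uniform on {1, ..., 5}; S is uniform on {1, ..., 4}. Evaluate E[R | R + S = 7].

4

Outcomes with R + S = 7: (3,4), (4,3), (5,2), each with probability 1/20.
E[R | R + S = 7] = (3 + 4 + 5) / 3 = 4.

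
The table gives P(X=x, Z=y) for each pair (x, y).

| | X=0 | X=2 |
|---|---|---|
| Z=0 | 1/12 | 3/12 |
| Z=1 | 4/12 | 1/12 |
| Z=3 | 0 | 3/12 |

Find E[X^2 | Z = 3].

4

P(Z = 3) = 1/4.
Σ X^2·P over the event = 4·(3/12) = 1.
E[X^2 | Z = 3] = (1) / (1/4) = 4.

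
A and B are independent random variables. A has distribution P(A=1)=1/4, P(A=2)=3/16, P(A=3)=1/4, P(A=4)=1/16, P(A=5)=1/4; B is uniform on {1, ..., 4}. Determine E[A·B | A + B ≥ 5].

P(A + B ≥ 5) = 21/32.
Summing AB·P(x,y) over outcomes with A + B ≥ 5 gives 203/32.
E[A·B | A + B ≥ 5] = (203/32) / (21/32) = 29/3.

29/3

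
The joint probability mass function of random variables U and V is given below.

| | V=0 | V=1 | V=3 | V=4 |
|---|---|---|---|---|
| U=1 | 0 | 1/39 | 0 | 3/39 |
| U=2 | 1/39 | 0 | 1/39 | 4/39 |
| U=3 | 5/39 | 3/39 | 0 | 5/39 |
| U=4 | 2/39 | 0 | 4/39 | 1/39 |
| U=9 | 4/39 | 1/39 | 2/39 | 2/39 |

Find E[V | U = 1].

13/4

P(U = 1) = 4/39.
Σ V·P over the event = 1·(1/39) + 4·(3/39) = 1/3.
E[V | U = 1] = (1/3) / (4/39) = 13/4.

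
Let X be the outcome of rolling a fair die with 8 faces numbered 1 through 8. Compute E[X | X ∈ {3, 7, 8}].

P(X ∈ {3, 7, 8}) = 3/8.
Σ over the event: 3·1/8 + 7·1/8 + 8·1/8 = 9/4.
E[X | X ∈ {3, 7, 8}] = (9/4) / (3/8) = 6.

6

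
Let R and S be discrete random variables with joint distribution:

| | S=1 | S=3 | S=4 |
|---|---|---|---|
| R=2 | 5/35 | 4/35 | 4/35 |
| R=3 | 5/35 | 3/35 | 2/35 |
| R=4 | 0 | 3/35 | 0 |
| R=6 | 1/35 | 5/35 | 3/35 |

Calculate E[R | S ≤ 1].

31/11

P(S ≤ 1) = 11/35.
Σ R·P over the event = 2·(5/35) + 3·(5/35) + 6·(1/35) = 31/35.
E[R | S ≤ 1] = (31/35) / (11/35) = 31/11.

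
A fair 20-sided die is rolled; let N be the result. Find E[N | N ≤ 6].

7/2

Given N ≤ 6, N is equally likely to be any of {1, 2, 3, 4, 5, 6}.
E[N | N ≤ 6] = (1 + 2 + 3 + 4 + 5 + 6) / 6 = 7/2.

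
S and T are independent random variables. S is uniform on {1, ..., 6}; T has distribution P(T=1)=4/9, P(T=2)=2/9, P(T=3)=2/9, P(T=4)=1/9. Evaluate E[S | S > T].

P(S > T) = 2/3.
Summing S·P(x,y) over outcomes with S > T gives 157/54.
E[S | S > T] = (157/54) / (2/3) = 157/36.

157/36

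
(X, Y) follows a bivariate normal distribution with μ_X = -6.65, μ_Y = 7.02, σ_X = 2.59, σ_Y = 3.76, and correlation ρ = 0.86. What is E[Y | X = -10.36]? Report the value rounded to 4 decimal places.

For a bivariate normal, E[Y | X=x] = μ_Y + ρ·(σ_Y/σ_X)·(x − μ_X).
E[Y | X=-10.36] = 7.02 + (0.86)·(3.76/2.59)·(-10.36 − (-6.65)) = 7.02 + (1.2485)·(-3.71) = 2.3881.

2.3881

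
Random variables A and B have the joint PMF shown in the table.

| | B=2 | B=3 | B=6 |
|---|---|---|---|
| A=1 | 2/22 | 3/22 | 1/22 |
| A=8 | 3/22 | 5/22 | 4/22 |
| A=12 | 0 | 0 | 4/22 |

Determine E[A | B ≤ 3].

P(B ≤ 3) = 13/22.
Σ A·P over the event = 1·(2/22) + 1·(3/22) + 8·(3/22) + 8·(5/22) = 69/22.
E[A | B ≤ 3] = (69/22) / (13/22) = 69/13.

69/13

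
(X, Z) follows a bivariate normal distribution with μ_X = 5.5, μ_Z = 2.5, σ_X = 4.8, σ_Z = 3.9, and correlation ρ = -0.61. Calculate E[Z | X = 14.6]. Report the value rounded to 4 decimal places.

-2.0102

For a bivariate normal, E[Z | X=x] = μ_Z + ρ·(σ_Z/σ_X)·(x − μ_X).
E[Z | X=14.6] = 2.5 + (-0.61)·(3.9/4.8)·(14.6 − (5.5)) = 2.5 + (-0.495625)·(9.1) = -2.0102.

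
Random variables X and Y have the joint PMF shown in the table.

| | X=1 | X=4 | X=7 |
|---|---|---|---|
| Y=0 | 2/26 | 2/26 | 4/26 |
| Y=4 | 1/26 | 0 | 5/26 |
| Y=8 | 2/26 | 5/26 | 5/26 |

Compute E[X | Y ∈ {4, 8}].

31/6

P(Y ∈ {4, 8}) = 9/13.
Summing X·P(X=x,Y=y) over the conditioning event gives 93/26.
E[X | Y ∈ {4, 8}] = (93/26) / (9/13) = 31/6.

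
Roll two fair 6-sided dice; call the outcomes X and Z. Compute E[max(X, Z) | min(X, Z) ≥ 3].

41/8

P(min(X, Z) ≥ 3) = 4/9.
Summing max(X,Z)·P(x,y) over outcomes with min(X, Z) ≥ 3 gives 41/18.
E[max(X, Z) | min(X, Z) ≥ 3] = (41/18) / (4/9) = 41/8.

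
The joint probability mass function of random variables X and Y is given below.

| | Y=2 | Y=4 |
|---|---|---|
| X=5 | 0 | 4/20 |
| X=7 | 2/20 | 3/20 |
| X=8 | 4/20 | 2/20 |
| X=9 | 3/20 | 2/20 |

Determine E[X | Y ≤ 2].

P(Y ≤ 2) = 9/20.
Summing X·P(X=x,Y=y) over the conditioning event gives 73/20.
E[X | Y ≤ 2] = (73/20) / (9/20) = 73/9.

73/9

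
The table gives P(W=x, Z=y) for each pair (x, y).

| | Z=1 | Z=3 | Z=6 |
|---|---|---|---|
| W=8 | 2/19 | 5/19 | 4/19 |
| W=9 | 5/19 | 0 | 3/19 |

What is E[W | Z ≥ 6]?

P(Z ≥ 6) = 7/19.
Σ W·P over the event = 8·(4/19) + 9·(3/19) = 59/19.
E[W | Z ≥ 6] = (59/19) / (7/19) = 59/7.

59/7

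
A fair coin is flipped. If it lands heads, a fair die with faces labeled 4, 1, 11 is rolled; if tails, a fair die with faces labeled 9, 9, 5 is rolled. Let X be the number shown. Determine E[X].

13/2

E[X | heads] = (4+1+11)/3 = 16/3.
E[X | tails] = (9+9+5)/3 = 23/3.
E[X] = (1/2)·(16/3) + (1/2)·(23/3) = 13/2.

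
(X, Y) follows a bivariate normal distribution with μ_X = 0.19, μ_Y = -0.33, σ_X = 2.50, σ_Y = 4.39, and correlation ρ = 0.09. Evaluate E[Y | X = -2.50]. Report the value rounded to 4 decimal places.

-0.7551

E[Y | X=x] = μ_Y + ρ(σ_Y/σ_X)(x − μ_X) for jointly normal variables.
E[Y | X=-2.50] = -0.33 + (0.09)·(4.39/2.50)·(-2.50 − (0.19)) = -0.33 + (0.15804)·(-2.69) = -0.7551.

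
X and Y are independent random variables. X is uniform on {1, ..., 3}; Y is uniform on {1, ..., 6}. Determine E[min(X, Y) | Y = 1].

Outcomes with Y = 1: (1,1), (2,1), (3,1), each with probability 1/18.
E[min(X, Y) | Y = 1] = (1 + 1 + 1) / 3 = 1.

1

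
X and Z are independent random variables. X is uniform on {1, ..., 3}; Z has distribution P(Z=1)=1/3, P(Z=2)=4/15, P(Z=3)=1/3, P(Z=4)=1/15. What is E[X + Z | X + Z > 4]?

P(X + Z > 4) = 17/45.
Summing (X+Z)·P(x,y) over outcomes with X + Z > 4 gives 31/15.
E[X + Z | X + Z > 4] = (31/15) / (17/45) = 93/17.

93/17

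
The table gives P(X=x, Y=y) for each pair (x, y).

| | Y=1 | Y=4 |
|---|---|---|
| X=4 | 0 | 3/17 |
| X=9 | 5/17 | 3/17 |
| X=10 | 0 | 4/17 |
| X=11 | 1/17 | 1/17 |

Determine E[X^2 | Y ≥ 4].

812/11

P(Y ≥ 4) = 11/17.
Σ X^2·P over the event = 16·(3/17) + 81·(3/17) + 100·(4/17) + 121·(1/17) = 812/17.
E[X^2 | Y ≥ 4] = (812/17) / (11/17) = 812/11.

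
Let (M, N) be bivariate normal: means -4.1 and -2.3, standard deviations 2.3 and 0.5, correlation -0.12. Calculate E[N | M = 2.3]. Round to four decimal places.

For a bivariate normal, E[N | M=x] = μ_N + ρ·(σ_N/σ_M)·(x − μ_M).
E[N | M=2.3] = -2.3 + (-0.12)·(0.5/2.3)·(2.3 − (-4.1)) = -2.3 + (-0.026087)·(6.4) = -2.4670.

-2.4670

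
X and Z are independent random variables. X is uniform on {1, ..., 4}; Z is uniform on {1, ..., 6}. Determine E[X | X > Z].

10/3

Outcomes with X > Z: (2,1), (3,1), (3,2), (4,1), (4,2), (4,3), each with probability 1/24.
E[X | X > Z] = (2 + 3 + 3 + 4 + 4 + 4) / 6 = 10/3.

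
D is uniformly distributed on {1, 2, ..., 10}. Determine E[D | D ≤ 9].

5

Given D ≤ 9, D is equally likely to be any of {1, 2, 3, 4, 5, 6, 7, 8, 9}.
E[D | D ≤ 9] = (1 + 2 + 3 + 4 + 5 + 6 + 7 + 8 + 9) / 9 = 5.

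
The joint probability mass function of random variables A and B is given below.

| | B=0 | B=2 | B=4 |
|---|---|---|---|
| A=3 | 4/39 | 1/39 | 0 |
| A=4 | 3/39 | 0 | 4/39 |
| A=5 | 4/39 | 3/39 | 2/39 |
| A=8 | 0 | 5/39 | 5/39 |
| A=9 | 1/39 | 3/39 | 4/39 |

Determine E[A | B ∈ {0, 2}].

23/4

P(B ∈ {0, 2}) = 8/13.
Summing A·P(A=x,B=y) over the conditioning event gives 46/13.
E[A | B ∈ {0, 2}] = (46/13) / (8/13) = 23/4.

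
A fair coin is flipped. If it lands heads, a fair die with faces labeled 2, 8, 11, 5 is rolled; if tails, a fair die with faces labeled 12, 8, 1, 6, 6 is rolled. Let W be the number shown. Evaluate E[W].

E[W | heads] = (2+8+11+5)/4 = 13/2.
E[W | tails] = (12+8+1+6+6)/5 = 33/5.
E[W] = (1/2)·(13/2) + (1/2)·(33/5) = 131/20.

131/20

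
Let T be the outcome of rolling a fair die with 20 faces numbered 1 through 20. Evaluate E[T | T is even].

Given T is even, T is equally likely to be any of {2, 4, 6, 8, 10, 12, 14, 16, 18, 20}.
E[T | T is even] = (2 + 4 + 6 + 8 + 10 + 12 + 14 + 16 + 18 + 20) / 10 = 11.

11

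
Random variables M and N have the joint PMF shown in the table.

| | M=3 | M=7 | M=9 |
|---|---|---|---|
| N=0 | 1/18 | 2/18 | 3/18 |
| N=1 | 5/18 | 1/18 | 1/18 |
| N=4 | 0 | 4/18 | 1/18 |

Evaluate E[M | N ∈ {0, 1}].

P(N ∈ {0, 1}) = 13/18.
Summing M·P(M=x,N=y) over the conditioning event gives 25/6.
E[M | N ∈ {0, 1}] = (25/6) / (13/18) = 75/13.

75/13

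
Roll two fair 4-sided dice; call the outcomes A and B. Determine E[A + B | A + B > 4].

P(A + B > 4) = 5/8.
Summing (A+B)·P(x,y) over outcomes with A + B > 4 gives 15/4.
E[A + B | A + B > 4] = (15/4) / (5/8) = 6.

6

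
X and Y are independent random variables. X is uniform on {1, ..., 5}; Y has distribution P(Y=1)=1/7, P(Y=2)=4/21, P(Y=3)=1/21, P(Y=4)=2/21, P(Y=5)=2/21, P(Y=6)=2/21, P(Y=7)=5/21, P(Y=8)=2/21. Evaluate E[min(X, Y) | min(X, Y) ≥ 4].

115/26

P(min(X, Y) ≥ 4) = 26/105.
Summing min(X,Y)·P(x,y) over outcomes with min(X, Y) ≥ 4 gives 23/21.
E[min(X, Y) | min(X, Y) ≥ 4] = (23/21) / (26/105) = 115/26.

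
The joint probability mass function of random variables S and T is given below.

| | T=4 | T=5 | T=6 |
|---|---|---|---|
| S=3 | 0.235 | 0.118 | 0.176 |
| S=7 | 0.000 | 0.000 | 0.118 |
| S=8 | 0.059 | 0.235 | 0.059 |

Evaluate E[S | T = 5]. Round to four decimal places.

P(T = 5) = 0.353.
Summing S·P(S=x,T=y) over the conditioning event gives 2.234.
E[S | T = 5] = (2.234) / (0.353) = 6.3286.

6.3286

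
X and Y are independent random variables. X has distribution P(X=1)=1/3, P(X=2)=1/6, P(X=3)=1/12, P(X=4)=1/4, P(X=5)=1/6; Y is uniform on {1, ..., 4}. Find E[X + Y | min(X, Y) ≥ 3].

P(min(X, Y) ≥ 3) = 1/4.
Summing (X+Y)·P(x,y) over outcomes with min(X, Y) ≥ 3 gives 23/12.
E[X + Y | min(X, Y) ≥ 3] = (23/12) / (1/4) = 23/3.

23/3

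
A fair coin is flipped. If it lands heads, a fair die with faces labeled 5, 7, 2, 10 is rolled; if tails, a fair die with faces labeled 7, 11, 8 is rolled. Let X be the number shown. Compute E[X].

E[X | heads] = (5+7+2+10)/4 = 6.
E[X | tails] = (7+11+8)/3 = 26/3.
By the law of total expectation,
E[X] = (1/2)·(6) + (1/2)·(26/3) = 22/3.

22/3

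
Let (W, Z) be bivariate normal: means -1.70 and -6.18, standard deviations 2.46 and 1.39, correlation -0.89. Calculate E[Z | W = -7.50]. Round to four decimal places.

For a bivariate normal, E[Z | W=x] = μ_Z + ρ·(σ_Z/σ_W)·(x − μ_W).
E[Z | W=-7.50] = -6.18 + (-0.89)·(1.39/2.46)·(-7.50 − (-1.70)) = -6.18 + (-0.502886)·(-5.8) = -3.2633.

-3.2633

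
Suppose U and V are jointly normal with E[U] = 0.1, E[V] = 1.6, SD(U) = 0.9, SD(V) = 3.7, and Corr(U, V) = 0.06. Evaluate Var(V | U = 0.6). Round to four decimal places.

13.6407

For a bivariate normal, Var(V | U=x) = σ_V²(1 − ρ²).
Var(V | U=0.6) = (3.7)²·(1 − (0.06)²) = 13.69·0.9964 = 13.6407.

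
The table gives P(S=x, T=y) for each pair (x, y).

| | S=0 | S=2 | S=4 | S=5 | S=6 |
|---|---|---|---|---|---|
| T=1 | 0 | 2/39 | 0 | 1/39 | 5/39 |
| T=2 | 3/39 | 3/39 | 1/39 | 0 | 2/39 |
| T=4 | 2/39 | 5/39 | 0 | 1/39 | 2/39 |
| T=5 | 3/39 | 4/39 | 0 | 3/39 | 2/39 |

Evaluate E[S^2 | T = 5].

P(T = 5) = 4/13.
Σ S^2·P over the event = 0·(3/39) + 4·(4/39) + 25·(3/39) + 36·(2/39) = 163/39.
E[S^2 | T = 5] = (163/39) / (4/13) = 163/12.

163/12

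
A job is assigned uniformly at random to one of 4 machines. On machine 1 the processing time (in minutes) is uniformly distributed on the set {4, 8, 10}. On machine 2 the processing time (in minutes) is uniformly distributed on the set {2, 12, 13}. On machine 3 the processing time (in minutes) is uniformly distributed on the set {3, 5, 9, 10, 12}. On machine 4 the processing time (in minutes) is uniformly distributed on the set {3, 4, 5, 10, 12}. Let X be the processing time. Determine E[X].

116/15

E[X | machine 1] = (4+8+10)/3 = 22/3.
E[X | machine 2] = (2+12+13)/3 = 9.
E[X | machine 3] = (3+5+9+10+12)/5 = 39/5.
E[X | machine 4] = (3+4+5+10+12)/5 = 34/5.
E[X] = (1/4)·(22/3) + (1/4)·(9) + (1/4)·(39/5) + (1/4)·(34/5) = 116/15.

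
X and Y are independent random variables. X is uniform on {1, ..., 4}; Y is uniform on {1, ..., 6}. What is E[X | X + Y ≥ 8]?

Outcomes with X + Y ≥ 8: (2,6), (3,5), (3,6), (4,4), (4,5), (4,6), each with probability 1/24.
E[X | X + Y ≥ 8] = (2 + 3 + 3 + 4 + 4 + 4) / 6 = 10/3.

10/3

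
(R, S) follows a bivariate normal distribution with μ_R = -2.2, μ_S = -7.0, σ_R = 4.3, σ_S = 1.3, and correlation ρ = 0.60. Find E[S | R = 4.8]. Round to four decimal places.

-5.7302

The regression of S on R has slope ρ·σ_S/σ_R and passes through (μ_R, μ_S).
E[S | R=4.8] = -7.0 + (0.60)·(1.3/4.3)·(4.8 − (-2.2)) = -7.0 + (0.1814)·(7) = -5.7302.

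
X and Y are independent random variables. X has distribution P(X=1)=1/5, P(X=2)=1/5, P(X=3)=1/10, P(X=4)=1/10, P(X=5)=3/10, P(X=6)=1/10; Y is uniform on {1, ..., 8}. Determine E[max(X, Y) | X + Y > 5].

124/21

P(X + Y > 5) = 63/80.
Summing max(X,Y)·P(x,y) over outcomes with X + Y > 5 gives 93/20.
E[max(X, Y) | X + Y > 5] = (93/20) / (63/80) = 124/21.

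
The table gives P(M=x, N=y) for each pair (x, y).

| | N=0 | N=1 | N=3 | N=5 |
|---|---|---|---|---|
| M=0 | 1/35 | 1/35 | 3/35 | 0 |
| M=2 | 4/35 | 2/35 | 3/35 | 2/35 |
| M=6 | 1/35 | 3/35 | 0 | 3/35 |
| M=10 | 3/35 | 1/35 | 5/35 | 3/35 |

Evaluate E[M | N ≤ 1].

19/4

P(N ≤ 1) = 16/35.
Σ M·P over the event = 0·(1/35) + 0·(1/35) + 2·(4/35) + 2·(2/35) + 6·(1/35) + 6·(3/35) + 10·(3/35) + 10·(1/35) = 76/35.
E[M | N ≤ 1] = (76/35) / (16/35) = 19/4.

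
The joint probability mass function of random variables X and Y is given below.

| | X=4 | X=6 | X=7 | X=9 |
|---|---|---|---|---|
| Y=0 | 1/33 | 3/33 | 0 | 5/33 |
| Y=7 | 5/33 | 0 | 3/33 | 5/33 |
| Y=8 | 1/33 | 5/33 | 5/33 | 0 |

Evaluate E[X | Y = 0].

P(Y = 0) = 3/11.
Σ X·P over the event = 4·(1/33) + 6·(3/33) + 9·(5/33) = 67/33.
E[X | Y = 0] = (67/33) / (3/11) = 67/9.

67/9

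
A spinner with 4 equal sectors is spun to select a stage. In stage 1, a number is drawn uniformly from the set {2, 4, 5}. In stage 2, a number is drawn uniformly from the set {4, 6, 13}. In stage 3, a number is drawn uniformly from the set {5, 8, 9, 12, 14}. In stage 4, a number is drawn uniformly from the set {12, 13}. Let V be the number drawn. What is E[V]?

1003/120

E[V | stage 1] = (2+4+5)/3 = 11/3.
E[V | stage 2] = (4+6+13)/3 = 23/3.
E[V | stage 3] = (5+8+9+12+14)/5 = 48/5.
E[V | stage 4] = (12+13)/2 = 25/2.
By the law of total expectation,
E[V] = (1/4)·(11/3) + (1/4)·(23/3) + (1/4)·(48/5) + (1/4)·(25/2) = 1003/120.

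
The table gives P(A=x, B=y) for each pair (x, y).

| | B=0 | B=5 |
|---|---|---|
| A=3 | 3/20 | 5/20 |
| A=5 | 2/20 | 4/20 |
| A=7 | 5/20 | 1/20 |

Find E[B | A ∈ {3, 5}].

45/14

P(A ∈ {3, 5}) = 7/10.
Σ B·P over the event = 0·(3/20) + 5·(5/20) + 0·(2/20) + 5·(4/20) = 9/4.
E[B | A ∈ {3, 5}] = (9/4) / (7/10) = 45/14.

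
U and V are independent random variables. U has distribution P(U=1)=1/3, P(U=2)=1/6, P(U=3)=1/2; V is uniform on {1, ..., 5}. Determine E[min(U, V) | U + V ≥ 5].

43/19

P(U + V ≥ 5) = 19/30.
Summing min(U,V)·P(x,y) over outcomes with U + V ≥ 5 gives 43/30.
E[min(U, V) | U + V ≥ 5] = (43/30) / (19/30) = 43/19.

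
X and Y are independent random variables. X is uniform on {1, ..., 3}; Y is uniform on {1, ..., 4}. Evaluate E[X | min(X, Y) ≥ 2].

P(min(X, Y) ≥ 2) = 1/2.
Summing X·P(x,y) over outcomes with min(X, Y) ≥ 2 gives 5/4.
E[X | min(X, Y) ≥ 2] = (5/4) / (1/2) = 5/2.

5/2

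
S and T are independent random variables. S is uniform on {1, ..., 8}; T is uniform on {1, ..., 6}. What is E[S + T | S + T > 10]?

12

P(S + T > 10) = 5/24.
Summing (S+T)·P(x,y) over outcomes with S + T > 10 gives 5/2.
E[S + T | S + T > 10] = (5/2) / (5/24) = 12.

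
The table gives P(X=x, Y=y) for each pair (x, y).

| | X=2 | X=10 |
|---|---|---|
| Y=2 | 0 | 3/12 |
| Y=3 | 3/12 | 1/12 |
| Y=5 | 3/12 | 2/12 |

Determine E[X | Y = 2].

P(Y = 2) = 1/4.
Σ X·P over the event = 10·(3/12) = 5/2.
E[X | Y = 2] = (5/2) / (1/4) = 10.

10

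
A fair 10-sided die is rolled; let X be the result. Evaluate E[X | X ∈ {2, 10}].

P(X ∈ {2, 10}) = 1/5.
Σ over the event: 2·1/10 + 10·1/10 = 6/5.
E[X | X ∈ {2, 10}] = (6/5) / (1/5) = 6.

6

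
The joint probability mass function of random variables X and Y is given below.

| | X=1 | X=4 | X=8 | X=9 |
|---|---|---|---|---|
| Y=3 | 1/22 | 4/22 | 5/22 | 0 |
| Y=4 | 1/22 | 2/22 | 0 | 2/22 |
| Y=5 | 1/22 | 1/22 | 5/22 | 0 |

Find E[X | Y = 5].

45/7

P(Y = 5) = 7/22.
Σ X·P over the event = 1·(1/22) + 4·(1/22) + 8·(5/22) = 45/22.
E[X | Y = 5] = (45/22) / (7/22) = 45/7.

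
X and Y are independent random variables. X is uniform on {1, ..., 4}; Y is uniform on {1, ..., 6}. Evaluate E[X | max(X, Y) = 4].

Outcomes with max(X, Y) = 4: (1,4), (2,4), (3,4), (4,1), (4,2), (4,3), (4,4), each with probability 1/24.
E[X | max(X, Y) = 4] = (1 + 2 + 3 + 4 + 4 + 4 + 4) / 7 = 22/7.

22/7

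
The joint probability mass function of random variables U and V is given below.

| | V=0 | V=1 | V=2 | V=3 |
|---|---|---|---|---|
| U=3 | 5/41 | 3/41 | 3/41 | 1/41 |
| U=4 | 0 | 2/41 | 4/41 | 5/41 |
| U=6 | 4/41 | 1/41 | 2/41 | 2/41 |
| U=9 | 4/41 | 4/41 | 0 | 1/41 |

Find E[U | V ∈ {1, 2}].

P(V ∈ {1, 2}) = 19/41.
Summing U·P(U=x,V=y) over the conditioning event gives 96/41.
E[U | V ∈ {1, 2}] = (96/41) / (19/41) = 96/19.

96/19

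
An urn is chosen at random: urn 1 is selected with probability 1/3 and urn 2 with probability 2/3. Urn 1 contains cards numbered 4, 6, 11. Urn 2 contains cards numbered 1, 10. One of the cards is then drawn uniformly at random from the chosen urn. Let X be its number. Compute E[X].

6

E[X | urn 1] = (4+6+11)/3 = 7.
E[X | urn 2] = (1+10)/2 = 11/2.
By the law of total expectation,
E[X] = (1/3)·(7) + (2/3)·(11/2) = 6.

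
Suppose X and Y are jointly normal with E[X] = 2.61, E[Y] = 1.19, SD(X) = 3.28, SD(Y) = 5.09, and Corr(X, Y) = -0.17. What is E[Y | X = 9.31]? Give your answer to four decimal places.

-0.5775

E[Y | X=x] = μ_Y + ρ(σ_Y/σ_X)(x − μ_X) for jointly normal variables.
E[Y | X=9.31] = 1.19 + (-0.17)·(5.09/3.28)·(9.31 − (2.61)) = 1.19 + (-0.26381)·(6.7) = -0.5775.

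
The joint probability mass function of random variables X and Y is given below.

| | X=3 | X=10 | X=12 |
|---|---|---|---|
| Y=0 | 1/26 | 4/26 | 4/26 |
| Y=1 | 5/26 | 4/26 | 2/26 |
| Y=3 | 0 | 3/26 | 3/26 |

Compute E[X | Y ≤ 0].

P(Y ≤ 0) = 9/26.
Σ X·P over the event = 3·(1/26) + 10·(4/26) + 12·(4/26) = 7/2.
E[X | Y ≤ 0] = (7/2) / (9/26) = 91/9.

91/9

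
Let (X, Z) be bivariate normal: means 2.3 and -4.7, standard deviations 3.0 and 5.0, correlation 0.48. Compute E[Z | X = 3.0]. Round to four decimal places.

For a bivariate normal, E[Z | X=x] = μ_Z + ρ·(σ_Z/σ_X)·(x − μ_X).
E[Z | X=3.0] = -4.7 + (0.48)·(5.0/3.0)·(3.0 − (2.3)) = -4.7 + (0.8)·(0.7) = -4.1400.

-4.1400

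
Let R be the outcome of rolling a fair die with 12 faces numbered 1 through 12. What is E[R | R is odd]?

6

Given R is odd, R is equally likely to be any of {1, 3, 5, 7, 9, 11}.
E[R | R is odd] = (1 + 3 + 5 + 7 + 9 + 11) / 6 = 6.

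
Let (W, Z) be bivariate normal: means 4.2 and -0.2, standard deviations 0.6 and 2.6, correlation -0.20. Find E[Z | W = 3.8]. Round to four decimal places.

0.1467

For a bivariate normal, E[Z | W=x] = μ_Z + ρ·(σ_Z/σ_W)·(x − μ_W).
E[Z | W=3.8] = -0.2 + (-0.20)·(2.6/0.6)·(3.8 − (4.2)) = -0.2 + (-0.86667)·(-0.4) = 0.1467.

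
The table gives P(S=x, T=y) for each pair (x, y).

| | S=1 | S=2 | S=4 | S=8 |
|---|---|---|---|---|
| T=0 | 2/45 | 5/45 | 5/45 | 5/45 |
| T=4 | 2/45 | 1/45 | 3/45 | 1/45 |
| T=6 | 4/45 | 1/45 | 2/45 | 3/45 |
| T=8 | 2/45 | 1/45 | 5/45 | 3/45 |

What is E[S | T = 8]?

P(T = 8) = 11/45.
Summing S·P(S=x,T=y) over the conditioning event gives 16/15.
E[S | T = 8] = (16/15) / (11/45) = 48/11.

48/11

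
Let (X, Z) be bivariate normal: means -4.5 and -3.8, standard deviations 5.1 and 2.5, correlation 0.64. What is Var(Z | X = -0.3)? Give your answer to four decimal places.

3.6900

For a bivariate normal, Var(Z | X=x) = σ_Z²(1 − ρ²).
Var(Z | X=-0.3) = (2.5)²·(1 − (0.64)²) = 6.25·0.5904 = 3.6900.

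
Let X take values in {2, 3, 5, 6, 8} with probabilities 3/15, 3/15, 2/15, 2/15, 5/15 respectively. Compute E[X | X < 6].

P(X < 6) = 8/15.
Σ over the event: 2·1/5 + 3·1/5 + 5·2/15 = 5/3.
E[X | X < 6] = (5/3) / (8/15) = 25/8.

25/8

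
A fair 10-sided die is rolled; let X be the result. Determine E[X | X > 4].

15/2

Given X > 4, X is equally likely to be any of {5, 6, 7, 8, 9, 10}.
E[X | X > 4] = (5 + 6 + 7 + 8 + 9 + 10) / 6 = 15/2.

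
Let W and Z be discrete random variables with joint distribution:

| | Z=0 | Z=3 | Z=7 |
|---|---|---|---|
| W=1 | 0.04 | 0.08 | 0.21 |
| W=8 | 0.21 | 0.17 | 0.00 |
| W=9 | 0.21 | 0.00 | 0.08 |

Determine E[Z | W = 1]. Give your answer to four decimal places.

5.1818

P(W = 1) = 0.33.
Σ Z·P over the event = 0·(0.04) + 3·(0.08) + 7·(0.21) = 1.71.
E[Z | W = 1] = (1.71) / (0.33) = 5.1818.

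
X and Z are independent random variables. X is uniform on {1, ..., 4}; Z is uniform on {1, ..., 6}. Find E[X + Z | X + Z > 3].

136/21

P(X + Z > 3) = 7/8.
Summing (X+Z)·P(x,y) over outcomes with X + Z > 3 gives 17/3.
E[X + Z | X + Z > 3] = (17/3) / (7/8) = 136/21.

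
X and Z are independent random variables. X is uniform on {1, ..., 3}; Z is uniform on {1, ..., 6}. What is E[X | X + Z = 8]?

P(X + Z = 8) = 1/9.
Summing X·P(x,y) over outcomes with X + Z = 8 gives 5/18.
E[X | X + Z = 8] = (5/18) / (1/9) = 5/2.

5/2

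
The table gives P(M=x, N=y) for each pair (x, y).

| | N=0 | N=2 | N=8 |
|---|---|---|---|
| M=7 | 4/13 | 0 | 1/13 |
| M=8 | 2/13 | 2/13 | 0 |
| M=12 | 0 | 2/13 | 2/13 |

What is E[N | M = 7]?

8/5

P(M = 7) = 5/13.
Σ N·P over the event = 0·(4/13) + 8·(1/13) = 8/13.
E[N | M = 7] = (8/13) / (5/13) = 8/5.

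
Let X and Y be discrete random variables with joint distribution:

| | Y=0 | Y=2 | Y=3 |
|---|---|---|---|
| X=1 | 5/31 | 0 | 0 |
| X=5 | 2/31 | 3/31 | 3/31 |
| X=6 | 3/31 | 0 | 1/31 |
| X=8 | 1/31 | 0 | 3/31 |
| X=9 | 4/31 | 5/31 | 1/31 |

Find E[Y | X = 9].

13/10

P(X = 9) = 10/31.
Σ Y·P over the event = 0·(4/31) + 2·(5/31) + 3·(1/31) = 13/31.
E[Y | X = 9] = (13/31) / (10/31) = 13/10.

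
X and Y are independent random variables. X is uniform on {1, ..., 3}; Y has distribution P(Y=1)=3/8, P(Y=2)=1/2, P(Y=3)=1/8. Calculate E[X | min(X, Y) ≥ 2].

P(min(X, Y) ≥ 2) = 5/12.
Summing X·P(x,y) over outcomes with min(X, Y) ≥ 2 gives 25/24.
E[X | min(X, Y) ≥ 2] = (25/24) / (5/12) = 5/2.

5/2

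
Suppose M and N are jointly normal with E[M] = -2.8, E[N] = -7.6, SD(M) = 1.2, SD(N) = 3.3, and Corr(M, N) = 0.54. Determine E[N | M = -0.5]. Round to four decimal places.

-4.1845

For a bivariate normal, E[N | M=x] = μ_N + ρ·(σ_N/σ_M)·(x − μ_M).
E[N | M=-0.5] = -7.6 + (0.54)·(3.3/1.2)·(-0.5 − (-2.8)) = -7.6 + (1.485)·(2.3) = -4.1845.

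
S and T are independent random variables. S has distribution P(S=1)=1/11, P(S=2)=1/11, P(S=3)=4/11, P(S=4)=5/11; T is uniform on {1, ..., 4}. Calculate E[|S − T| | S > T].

P(S > T) = 6/11.
Summing |S−T|·P(x,y) over outcomes with S > T gives 43/44.
E[|S − T| | S > T] = (43/44) / (6/11) = 43/24.

43/24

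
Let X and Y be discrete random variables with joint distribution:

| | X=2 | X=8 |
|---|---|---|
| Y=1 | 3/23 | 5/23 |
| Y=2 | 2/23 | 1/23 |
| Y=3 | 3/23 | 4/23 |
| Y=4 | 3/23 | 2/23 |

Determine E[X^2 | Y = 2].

24

P(Y = 2) = 3/23.
Summing X^2·P(X=x,Y=y) over the conditioning event gives 72/23.
E[X^2 | Y = 2] = (72/23) / (3/23) = 24.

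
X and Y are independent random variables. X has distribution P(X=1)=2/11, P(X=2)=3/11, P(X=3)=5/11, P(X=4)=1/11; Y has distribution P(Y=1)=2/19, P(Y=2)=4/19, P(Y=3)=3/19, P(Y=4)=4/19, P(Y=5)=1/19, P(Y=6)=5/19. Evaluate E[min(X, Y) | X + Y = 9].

P(X + Y = 9) = 26/209.
Summing min(X,Y)·P(x,y) over outcomes with X + Y = 9 gives 79/209.
E[min(X, Y) | X + Y = 9] = (79/209) / (26/209) = 79/26.

79/26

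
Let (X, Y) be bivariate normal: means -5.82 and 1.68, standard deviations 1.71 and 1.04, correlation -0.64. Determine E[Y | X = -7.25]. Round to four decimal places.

2.2366

The regression of Y on X has slope ρ·σ_Y/σ_X and passes through (μ_X, μ_Y).
E[Y | X=-7.25] = 1.68 + (-0.64)·(1.04/1.71)·(-7.25 − (-5.82)) = 1.68 + (-0.38924)·(-1.43) = 2.2366.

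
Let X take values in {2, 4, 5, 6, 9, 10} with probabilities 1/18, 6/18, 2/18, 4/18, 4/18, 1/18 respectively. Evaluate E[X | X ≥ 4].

104/17

P(X ≥ 4) = 17/18.
Σ over the event: 4·1/3 + 5·1/9 + 6·2/9 + 9·2/9 + 10·1/18 = 52/9.
E[X | X ≥ 4] = (52/9) / (17/18) = 104/17.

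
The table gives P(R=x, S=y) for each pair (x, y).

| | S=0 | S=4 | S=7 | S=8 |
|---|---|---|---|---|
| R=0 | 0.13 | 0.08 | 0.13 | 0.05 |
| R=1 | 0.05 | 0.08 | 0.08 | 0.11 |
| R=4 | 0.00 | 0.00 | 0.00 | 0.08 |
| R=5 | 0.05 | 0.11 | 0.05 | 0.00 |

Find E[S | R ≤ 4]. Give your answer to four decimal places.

P(R ≤ 4) = 0.79.
Summing S·P(R=x,S=y) over the conditioning event gives 4.03.
E[S | R ≤ 4] = (4.03) / (0.79) = 5.1013.

5.1013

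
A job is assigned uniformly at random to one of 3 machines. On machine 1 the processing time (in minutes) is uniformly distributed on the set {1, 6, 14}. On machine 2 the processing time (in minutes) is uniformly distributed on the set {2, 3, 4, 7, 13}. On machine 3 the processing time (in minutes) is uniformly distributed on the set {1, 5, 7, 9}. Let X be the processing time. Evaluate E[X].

E[X | machine 1] = (1+6+14)/3 = 7.
E[X | machine 2] = (2+3+4+7+13)/5 = 29/5.
E[X | machine 3] = (1+5+7+9)/4 = 11/2.
E[X] = (1/3)·(7) + (1/3)·(29/5) + (1/3)·(11/2) = 61/10.

61/10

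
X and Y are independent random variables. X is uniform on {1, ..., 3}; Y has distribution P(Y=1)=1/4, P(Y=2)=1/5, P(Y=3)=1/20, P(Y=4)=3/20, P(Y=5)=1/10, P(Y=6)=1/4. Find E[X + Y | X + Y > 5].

207/28

P(X + Y > 5) = 7/15.
Summing (X+Y)·P(x,y) over outcomes with X + Y > 5 gives 69/20.
E[X + Y | X + Y > 5] = (69/20) / (7/15) = 207/28.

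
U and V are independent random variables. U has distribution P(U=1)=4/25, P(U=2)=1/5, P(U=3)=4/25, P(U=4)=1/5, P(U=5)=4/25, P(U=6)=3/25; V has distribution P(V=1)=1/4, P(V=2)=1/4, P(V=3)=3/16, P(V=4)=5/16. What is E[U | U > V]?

964/219

P(U > V) = 219/400.
Summing U·P(x,y) over outcomes with U > V gives 241/100.
E[U | U > V] = (241/100) / (219/400) = 964/219.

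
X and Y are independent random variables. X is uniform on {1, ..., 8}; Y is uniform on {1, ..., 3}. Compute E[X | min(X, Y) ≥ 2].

5

P(min(X, Y) ≥ 2) = 7/12.
Summing X·P(x,y) over outcomes with min(X, Y) ≥ 2 gives 35/12.
E[X | min(X, Y) ≥ 2] = (35/12) / (7/12) = 5.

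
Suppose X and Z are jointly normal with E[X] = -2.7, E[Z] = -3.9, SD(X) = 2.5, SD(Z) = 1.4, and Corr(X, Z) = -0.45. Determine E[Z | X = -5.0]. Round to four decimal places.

For a bivariate normal, E[Z | X=x] = μ_Z + ρ·(σ_Z/σ_X)·(x − μ_X).
E[Z | X=-5.0] = -3.9 + (-0.45)·(1.4/2.5)·(-5.0 − (-2.7)) = -3.9 + (-0.252)·(-2.3) = -3.3204.

-3.3204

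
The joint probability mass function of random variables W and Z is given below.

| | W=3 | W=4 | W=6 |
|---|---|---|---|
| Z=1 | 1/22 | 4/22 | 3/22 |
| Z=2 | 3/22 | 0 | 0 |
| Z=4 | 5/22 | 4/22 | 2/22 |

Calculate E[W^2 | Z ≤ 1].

P(Z ≤ 1) = 4/11.
Σ W^2·P over the event = 9·(1/22) + 16·(4/22) + 36·(3/22) = 181/22.
E[W^2 | Z ≤ 1] = (181/22) / (4/11) = 181/8.

181/8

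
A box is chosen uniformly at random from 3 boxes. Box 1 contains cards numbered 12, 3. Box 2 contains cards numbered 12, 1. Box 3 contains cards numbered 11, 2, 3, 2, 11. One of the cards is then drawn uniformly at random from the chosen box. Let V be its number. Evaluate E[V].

33/5

E[V | box 1] = (12+3)/2 = 15/2.
E[V | box 2] = (12+1)/2 = 13/2.
E[V | box 3] = (11+2+3+2+11)/5 = 29/5.
E[V] = (1/3)·(15/2) + (1/3)·(13/2) + (1/3)·(29/5) = 33/5.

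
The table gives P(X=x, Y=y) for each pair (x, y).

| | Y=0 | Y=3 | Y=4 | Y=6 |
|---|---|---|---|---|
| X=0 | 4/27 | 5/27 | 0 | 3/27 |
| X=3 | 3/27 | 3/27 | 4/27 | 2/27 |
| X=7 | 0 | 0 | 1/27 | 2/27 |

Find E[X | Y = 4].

19/5

P(Y = 4) = 5/27.
Summing X·P(X=x,Y=y) over the conditioning event gives 19/27.
E[X | Y = 4] = (19/27) / (5/27) = 19/5.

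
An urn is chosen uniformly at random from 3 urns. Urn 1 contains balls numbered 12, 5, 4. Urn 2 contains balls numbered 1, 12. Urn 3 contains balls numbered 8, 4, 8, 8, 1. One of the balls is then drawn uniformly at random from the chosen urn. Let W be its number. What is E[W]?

E[W | urn 1] = (12+5+4)/3 = 7.
E[W | urn 2] = (1+12)/2 = 13/2.
E[W | urn 3] = (8+4+8+8+1)/5 = 29/5.
By the law of total expectation,
E[W] = (1/3)·(7) + (1/3)·(13/2) + (1/3)·(29/5) = 193/30.

193/30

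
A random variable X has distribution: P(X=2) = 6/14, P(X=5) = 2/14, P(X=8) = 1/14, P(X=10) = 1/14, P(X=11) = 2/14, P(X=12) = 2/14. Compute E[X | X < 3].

P(X < 3) = 3/7.
Σ over the event: 2·3/7 = 6/7.
E[X | X < 3] = (6/7) / (3/7) = 2.

2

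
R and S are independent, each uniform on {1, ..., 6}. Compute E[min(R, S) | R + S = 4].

Outcomes with R + S = 4: (1,3), (2,2), (3,1), each with probability 1/36.
E[min(R, S) | R + S = 4] = (1 + 2 + 1) / 3 = 4/3.

4/3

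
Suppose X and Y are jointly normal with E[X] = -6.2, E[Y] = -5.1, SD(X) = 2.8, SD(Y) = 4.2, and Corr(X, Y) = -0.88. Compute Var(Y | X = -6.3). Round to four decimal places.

3.9796

The conditional variance in a bivariate normal is σ_Y²(1 − ρ²), independent of x.
Var(Y | X=-6.3) = (4.2)²·(1 − (-0.88)²) = 17.64·0.2256 = 3.9796.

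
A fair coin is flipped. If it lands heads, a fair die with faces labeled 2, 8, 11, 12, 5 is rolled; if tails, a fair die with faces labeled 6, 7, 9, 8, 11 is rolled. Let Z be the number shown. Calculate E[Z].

79/10

E[Z | heads] = (2+8+11+12+5)/5 = 38/5.
E[Z | tails] = (6+7+9+8+11)/5 = 41/5.
E[Z] = (1/2)·(38/5) + (1/2)·(41/5) = 79/10.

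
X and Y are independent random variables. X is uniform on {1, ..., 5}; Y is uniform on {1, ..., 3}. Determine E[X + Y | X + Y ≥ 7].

22/3

Outcomes with X + Y ≥ 7: (4,3), (5,2), (5,3), each with probability 1/15.
E[X + Y | X + Y ≥ 7] = (7 + 7 + 8) / 3 = 22/3.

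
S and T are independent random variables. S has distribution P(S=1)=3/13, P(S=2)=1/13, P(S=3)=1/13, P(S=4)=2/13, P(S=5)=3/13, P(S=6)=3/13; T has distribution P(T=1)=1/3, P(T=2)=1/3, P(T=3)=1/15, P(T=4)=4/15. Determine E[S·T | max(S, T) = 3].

23/5

P(max(S, T) = 3) = 1/13.
Summing ST·P(x,y) over outcomes with max(S, T) = 3 gives 23/65.
E[S·T | max(S, T) = 3] = (23/65) / (1/13) = 23/5.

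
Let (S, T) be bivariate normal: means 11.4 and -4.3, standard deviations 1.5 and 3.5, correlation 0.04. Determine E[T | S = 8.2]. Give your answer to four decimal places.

The regression of T on S has slope ρ·σ_T/σ_S and passes through (μ_S, μ_T).
E[T | S=8.2] = -4.3 + (0.04)·(3.5/1.5)·(8.2 − (11.4)) = -4.3 + (0.093333)·(-3.2) = -4.5987.

-4.5987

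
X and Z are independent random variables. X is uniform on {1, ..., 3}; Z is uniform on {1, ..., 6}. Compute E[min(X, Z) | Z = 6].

Outcomes with Z = 6: (1,6), (2,6), (3,6), each with probability 1/18.
E[min(X, Z) | Z = 6] = (1 + 2 + 3) / 3 = 2.

2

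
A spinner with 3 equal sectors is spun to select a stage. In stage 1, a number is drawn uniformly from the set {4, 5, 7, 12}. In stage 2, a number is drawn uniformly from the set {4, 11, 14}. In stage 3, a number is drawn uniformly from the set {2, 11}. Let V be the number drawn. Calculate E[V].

139/18

E[V | stage 1] = (4+5+7+12)/4 = 7.
E[V | stage 2] = (4+11+14)/3 = 29/3.
E[V | stage 3] = (2+11)/2 = 13/2.
By the law of total expectation,
E[V] = (1/3)·(7) + (1/3)·(29/3) + (1/3)·(13/2) = 139/18.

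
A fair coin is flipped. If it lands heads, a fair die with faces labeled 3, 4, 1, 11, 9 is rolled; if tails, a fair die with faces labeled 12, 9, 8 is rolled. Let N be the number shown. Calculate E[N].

E[N | heads] = (3+4+1+11+9)/5 = 28/5.
E[N | tails] = (12+9+8)/3 = 29/3.
E[N] = (1/2)·(28/5) + (1/2)·(29/3) = 229/30.

229/30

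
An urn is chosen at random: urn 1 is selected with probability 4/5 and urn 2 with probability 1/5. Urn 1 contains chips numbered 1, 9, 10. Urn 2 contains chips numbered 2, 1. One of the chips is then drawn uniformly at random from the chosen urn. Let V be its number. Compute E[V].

169/30

E[V | urn 1] = (1+9+10)/3 = 20/3.
E[V | urn 2] = (2+1)/2 = 3/2.
E[V] = (4/5)·(20/3) + (1/5)·(3/2) = 169/30.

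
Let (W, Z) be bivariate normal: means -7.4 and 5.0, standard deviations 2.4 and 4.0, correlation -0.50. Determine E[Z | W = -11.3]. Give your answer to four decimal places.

8.2500

The regression of Z on W has slope ρ·σ_Z/σ_W and passes through (μ_W, μ_Z).
E[Z | W=-11.3] = 5.0 + (-0.50)·(4.0/2.4)·(-11.3 − (-7.4)) = 5.0 + (-0.83333)·(-3.9) = 8.2500.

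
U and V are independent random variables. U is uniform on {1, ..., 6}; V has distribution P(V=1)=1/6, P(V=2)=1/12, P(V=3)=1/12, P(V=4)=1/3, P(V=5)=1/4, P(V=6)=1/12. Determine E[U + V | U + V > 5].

447/55

P(U + V > 5) = 55/72.
Summing (U+V)·P(x,y) over outcomes with U + V > 5 gives 149/24.
E[U + V | U + V > 5] = (149/24) / (55/72) = 447/55.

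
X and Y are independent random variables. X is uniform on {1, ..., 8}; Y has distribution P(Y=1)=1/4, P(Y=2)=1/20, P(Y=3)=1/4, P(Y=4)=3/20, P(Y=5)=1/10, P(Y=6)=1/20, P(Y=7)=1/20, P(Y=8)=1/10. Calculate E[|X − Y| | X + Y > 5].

3

P(X + Y > 5) = 31/40.
Summing |X−Y|·P(x,y) over outcomes with X + Y > 5 gives 93/40.
E[|X − Y| | X + Y > 5] = (93/40) / (31/40) = 3.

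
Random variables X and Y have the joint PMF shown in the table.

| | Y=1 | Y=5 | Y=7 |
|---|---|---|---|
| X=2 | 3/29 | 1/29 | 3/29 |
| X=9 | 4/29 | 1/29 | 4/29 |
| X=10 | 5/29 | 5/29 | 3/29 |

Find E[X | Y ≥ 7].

P(Y ≥ 7) = 10/29.
Σ X·P over the event = 2·(3/29) + 9·(4/29) + 10·(3/29) = 72/29.
E[X | Y ≥ 7] = (72/29) / (10/29) = 36/5.

36/5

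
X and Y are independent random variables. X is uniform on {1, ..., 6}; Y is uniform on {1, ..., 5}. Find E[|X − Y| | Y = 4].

3/2

Outcomes with Y = 4: (1,4), (2,4), (3,4), (4,4), (5,4), (6,4), each with probability 1/30.
E[|X − Y| | Y = 4] = (3 + 2 + 1 + 0 + 1 + 2) / 6 = 3/2.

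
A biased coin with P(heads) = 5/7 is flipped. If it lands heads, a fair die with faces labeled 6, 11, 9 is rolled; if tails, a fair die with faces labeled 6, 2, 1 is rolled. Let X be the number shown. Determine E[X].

148/21

E[X | heads] = (6+11+9)/3 = 26/3.
E[X | tails] = (6+2+1)/3 = 3.
By the law of total expectation,
E[X] = (5/7)·(26/3) + (2/7)·(3) = 148/21.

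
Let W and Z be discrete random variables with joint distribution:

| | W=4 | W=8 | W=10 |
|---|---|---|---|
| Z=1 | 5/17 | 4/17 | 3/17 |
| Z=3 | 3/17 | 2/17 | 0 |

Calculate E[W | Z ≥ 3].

28/5

P(Z ≥ 3) = 5/17.
Σ W·P over the event = 4·(3/17) + 8·(2/17) = 28/17.
E[W | Z ≥ 3] = (28/17) / (5/17) = 28/5.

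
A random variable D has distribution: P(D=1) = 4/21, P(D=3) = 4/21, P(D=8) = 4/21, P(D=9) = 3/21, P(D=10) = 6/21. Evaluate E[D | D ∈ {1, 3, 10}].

P(D ∈ {1, 3, 10}) = 2/3.
Σ over the event: 1·4/21 + 3·4/21 + 10·2/7 = 76/21.
E[D | D ∈ {1, 3, 10}] = (76/21) / (2/3) = 38/7.

38/7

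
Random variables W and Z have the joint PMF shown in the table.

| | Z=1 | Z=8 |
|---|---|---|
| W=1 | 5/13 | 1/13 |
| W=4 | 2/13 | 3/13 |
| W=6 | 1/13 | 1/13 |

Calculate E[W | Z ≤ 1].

P(Z ≤ 1) = 8/13.
Σ W·P over the event = 1·(5/13) + 4·(2/13) + 6·(1/13) = 19/13.
E[W | Z ≤ 1] = (19/13) / (8/13) = 19/8.

19/8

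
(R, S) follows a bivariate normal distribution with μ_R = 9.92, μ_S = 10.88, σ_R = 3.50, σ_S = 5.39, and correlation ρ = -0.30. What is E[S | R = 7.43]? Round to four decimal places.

12.0304

The regression of S on R has slope ρ·σ_S/σ_R and passes through (μ_R, μ_S).
E[S | R=7.43] = 10.88 + (-0.30)·(5.39/3.50)·(7.43 − (9.92)) = 10.88 + (-0.462)·(-2.49) = 12.0304.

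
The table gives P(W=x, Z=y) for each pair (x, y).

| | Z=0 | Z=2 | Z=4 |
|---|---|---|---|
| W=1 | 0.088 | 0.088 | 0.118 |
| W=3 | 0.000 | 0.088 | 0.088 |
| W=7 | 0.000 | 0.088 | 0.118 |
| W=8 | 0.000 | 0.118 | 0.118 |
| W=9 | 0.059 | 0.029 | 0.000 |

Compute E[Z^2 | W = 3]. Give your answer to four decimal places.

10.0000

P(W = 3) = 0.176.
Summing Z^2·P(W=x,Z=y) over the conditioning event gives 1.760.
E[Z^2 | W = 3] = (1.760) / (0.176) = 10.0000.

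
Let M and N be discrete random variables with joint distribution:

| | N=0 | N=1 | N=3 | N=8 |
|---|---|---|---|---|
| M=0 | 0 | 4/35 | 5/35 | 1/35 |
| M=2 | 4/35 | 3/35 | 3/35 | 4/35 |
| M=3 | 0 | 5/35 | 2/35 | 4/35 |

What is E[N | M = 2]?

22/7

P(M = 2) = 2/5.
Summing N·P(M=x,N=y) over the conditioning event gives 44/35.
E[N | M = 2] = (44/35) / (2/5) = 22/7.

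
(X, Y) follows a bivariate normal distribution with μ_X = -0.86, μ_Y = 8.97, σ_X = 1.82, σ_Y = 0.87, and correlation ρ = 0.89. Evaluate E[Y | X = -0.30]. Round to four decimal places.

9.2082

The regression of Y on X has slope ρ·σ_Y/σ_X and passes through (μ_X, μ_Y).
E[Y | X=-0.30] = 8.97 + (0.89)·(0.87/1.82)·(-0.30 − (-0.86)) = 8.97 + (0.42544)·(0.56) = 9.2082.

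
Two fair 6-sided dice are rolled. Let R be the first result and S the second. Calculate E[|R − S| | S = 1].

Outcomes with S = 1: (1,1), (2,1), (3,1), (4,1), (5,1), (6,1), each with probability 1/36.
E[|R − S| | S = 1] = (0 + 1 + 2 + 3 + 4 + 5) / 6 = 5/2.

5/2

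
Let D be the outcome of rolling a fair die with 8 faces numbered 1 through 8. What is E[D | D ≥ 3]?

Given D ≥ 3, D is equally likely to be any of {3, 4, 5, 6, 7, 8}.
E[D | D ≥ 3] = (3 + 4 + 5 + 6 + 7 + 8) / 6 = 11/2.

11/2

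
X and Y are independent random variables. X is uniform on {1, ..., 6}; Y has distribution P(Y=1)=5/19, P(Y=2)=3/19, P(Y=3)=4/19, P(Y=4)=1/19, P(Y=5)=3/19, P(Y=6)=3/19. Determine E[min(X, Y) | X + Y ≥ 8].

P(X + Y ≥ 8) = 41/114.
Summing min(X,Y)·P(x,y) over outcomes with X + Y ≥ 8 gives 51/38.
E[min(X, Y) | X + Y ≥ 8] = (51/38) / (41/114) = 153/41.

153/41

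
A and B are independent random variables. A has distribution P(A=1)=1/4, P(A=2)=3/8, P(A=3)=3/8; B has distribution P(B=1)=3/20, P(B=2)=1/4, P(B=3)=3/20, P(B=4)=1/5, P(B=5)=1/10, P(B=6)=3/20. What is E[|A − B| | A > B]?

14/11

P(A > B) = 33/160.
Summing |A−B|·P(x,y) over outcomes with A > B gives 21/80.
E[|A − B| | A > B] = (21/80) / (33/160) = 14/11.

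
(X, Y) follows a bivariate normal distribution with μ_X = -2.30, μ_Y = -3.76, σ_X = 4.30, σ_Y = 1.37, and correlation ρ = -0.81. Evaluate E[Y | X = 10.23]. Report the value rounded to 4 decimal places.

The regression of Y on X has slope ρ·σ_Y/σ_X and passes through (μ_X, μ_Y).
E[Y | X=10.23] = -3.76 + (-0.81)·(1.37/4.30)·(10.23 − (-2.30)) = -3.76 + (-0.25807)·(12.53) = -6.9936.

-6.9936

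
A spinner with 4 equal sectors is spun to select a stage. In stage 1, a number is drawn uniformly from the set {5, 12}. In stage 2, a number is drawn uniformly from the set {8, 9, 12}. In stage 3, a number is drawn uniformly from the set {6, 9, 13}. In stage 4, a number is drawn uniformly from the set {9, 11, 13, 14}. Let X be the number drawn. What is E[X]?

E[X | stage 1] = (5+12)/2 = 17/2.
E[X | stage 2] = (8+9+12)/3 = 29/3.
E[X | stage 3] = (6+9+13)/3 = 28/3.
E[X | stage 4] = (9+11+13+14)/4 = 47/4.
By the law of total expectation,
E[X] = (1/4)·(17/2) + (1/4)·(29/3) + (1/4)·(28/3) + (1/4)·(47/4) = 157/16.

157/16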